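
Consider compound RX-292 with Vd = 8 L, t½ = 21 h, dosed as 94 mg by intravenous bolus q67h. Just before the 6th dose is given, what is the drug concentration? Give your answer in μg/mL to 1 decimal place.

1.4 μg/mL

f = (1/2)^(τ/t½) = (1/2)^(67/21) ≈ 0.1095.
C₀ = D/Vd = 94/8 ≈ 11.750 μg/mL.
Before the 6th dose, 5 doses have been given. Superposition: Cmin = C₀·(f + f² + … + f^5).
≈ 11.750 × (0.1095 + 0.0120 + 0.0013 + 0.0001 + 0.0000) ≈ 11.750 × 0.1229 ≈ 1.444 μg/mL.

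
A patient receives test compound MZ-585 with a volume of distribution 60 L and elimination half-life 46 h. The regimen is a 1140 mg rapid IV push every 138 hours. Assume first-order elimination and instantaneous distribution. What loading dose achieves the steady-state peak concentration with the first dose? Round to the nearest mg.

f = (1/2)^(138/46) ≈ 0.125000; accumulation ratio R = 1/(1−f) ≈ 1.14286.
Loading dose to hit Cmax,ss on first dose: D_load = D_maint·R ≈ 1140 × 1.14286 ≈ 1302.86 mg.

1303 mg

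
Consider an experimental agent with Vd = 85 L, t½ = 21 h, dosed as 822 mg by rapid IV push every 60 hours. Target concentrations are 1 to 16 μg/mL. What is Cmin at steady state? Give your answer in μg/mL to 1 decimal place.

k = ln2/t½ = ln2/21 ≈ 0.033007 h⁻¹; fraction remaining f = e^(−kτ) = e^(−0.033007×60) ≈ 0.1380.
Accumulation ratio R = 1/(1 − f) ≈ 1/0.8620 ≈ 1.1601.
Single-dose peak C₀ = D/Vd = 822/85 ≈ 9.671 μg/mL.
Cmax,ss = C₀/(1 − f) ≈ 9.671/0.8620 ≈ 11.219 μg/mL.
Steady-state trough Cmin,ss = Cmax,ss·f ≈ 11.219 × 0.1380 ≈ 1.548 μg/mL.
Trough 1.5 μg/mL vs MEC 1 μg/mL: adequate.

1.5 μg/mL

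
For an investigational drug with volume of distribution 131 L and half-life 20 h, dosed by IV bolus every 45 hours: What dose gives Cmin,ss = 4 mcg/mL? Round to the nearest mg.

1969 mg

τ/t½ = 45/20 ≈ 2.25, so f = (1/2)^(45/20) ≈ 0.210224.
Cmin,ss = (D/Vd)·f/(1−f), so D = Cmin,ss·Vd·(1−f)/f.
D = 4 × 131 × (1−f)/f ≈ 4 × 131 × 3.75683 ≈ 1968.58 mg.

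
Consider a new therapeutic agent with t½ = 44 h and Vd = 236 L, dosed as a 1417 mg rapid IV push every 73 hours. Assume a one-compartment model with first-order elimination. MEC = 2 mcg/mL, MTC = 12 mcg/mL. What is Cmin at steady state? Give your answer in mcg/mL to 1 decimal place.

τ/t½ = 73/44 ≈ 1.6591, so fraction remaining f = (1/2)^(73/44) ≈ 0.3166.
At steady state, accumulation factor R = 1/(1 − e^(−kτ)) ≈ 1.4633.
Each bolus raises the concentration by D/Vd = 1417/236 ≈ 6.004 mcg/mL.
Cmax,ss = C₀/(1 − f) ≈ 6.004/0.6834 ≈ 8.785 mcg/mL.
One interval later, Cmin,ss = Cmax,ss·e^(−kτ) ≈ 8.785 × 0.3166 ≈ 2.781 mcg/mL.
Trough 2.8 mcg/mL vs MEC 2 mcg/mL: adequate.

2.8 mcg/mL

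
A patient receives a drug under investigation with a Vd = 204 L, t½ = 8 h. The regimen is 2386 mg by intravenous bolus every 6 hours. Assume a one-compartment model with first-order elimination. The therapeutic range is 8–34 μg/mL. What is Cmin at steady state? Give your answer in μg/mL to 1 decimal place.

Over one 6-h interval, 6/8 ≈ 0.75 half-lives elapse, leaving f ≈ 0.5946 of each dose.
Accumulation ratio R = 1/(1 − f) ≈ 1/0.4054 ≈ 2.4667.
Single-dose peak C₀ = D/Vd = 2386/204 ≈ 11.696 μg/mL.
Steady-state peak Cmax,ss = C₀·R ≈ 11.696 × 2.4667 ≈ 28.851 μg/mL.
Steady-state trough Cmin,ss = Cmax,ss·f ≈ 28.851 × 0.5946 ≈ 17.155 μg/mL.
Trough 17.2 μg/mL vs MEC 8 μg/mL: adequate.

17.2 μg/mL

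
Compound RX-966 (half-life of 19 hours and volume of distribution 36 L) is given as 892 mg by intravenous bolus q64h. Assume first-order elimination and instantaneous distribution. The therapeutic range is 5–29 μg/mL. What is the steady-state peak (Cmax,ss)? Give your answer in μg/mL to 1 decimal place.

k = ln2/t½ = ln2/19 ≈ 0.036481 h⁻¹; fraction remaining f = e^(−kτ) = e^(−0.036481×64) ≈ 0.0968.
Accumulation ratio R = 1/(1 − f) ≈ 1/0.9032 ≈ 1.1072.
Single-dose peak C₀ = D/Vd = 892/36 ≈ 24.778 μg/mL.
Steady-state peak Cmax,ss = C₀·R ≈ 24.778 × 1.1072 ≈ 27.434 μg/mL.
Peak 27.4 μg/mL vs MTC 29 μg/mL: below toxic threshold.

27.4 μg/mL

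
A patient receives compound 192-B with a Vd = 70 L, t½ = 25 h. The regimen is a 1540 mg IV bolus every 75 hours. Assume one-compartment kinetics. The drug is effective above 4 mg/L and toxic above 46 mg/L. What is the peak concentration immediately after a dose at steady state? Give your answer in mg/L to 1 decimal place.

25.1 mg/L

The dosing interval is 3 half-lives, so f = 2^(−3) = 0.125.
At steady state, R = 1/(1 − 0.125) = 8/7.
Single-dose peak C₀ = D/Vd = 1540/70 = 22 mg/L.
Steady-state peak Cmax,ss = C₀·R = 22 × 8/7 ≈ 25.143 mg/L.
Peak 25.1 mg/L vs MTC 46 mg/L: below toxic threshold.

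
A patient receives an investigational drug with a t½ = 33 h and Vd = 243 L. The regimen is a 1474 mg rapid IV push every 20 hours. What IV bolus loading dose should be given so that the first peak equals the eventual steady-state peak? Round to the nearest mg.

4297 mg

f = (1/2)^(20/33) ≈ 0.656988; accumulation ratio R = 1/(1−f) ≈ 2.91535.
Loading dose to hit Cmax,ss on first dose: D_load = D_maint·R ≈ 1474 × 2.91535 ≈ 4297.23 mg.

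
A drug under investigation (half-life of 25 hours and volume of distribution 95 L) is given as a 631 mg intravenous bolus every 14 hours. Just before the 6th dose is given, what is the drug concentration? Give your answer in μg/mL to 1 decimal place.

12.0 μg/mL

f = (1/2)^(τ/t½) = (1/2)^(14/25) ≈ 0.6783.
C₀ = D/Vd = 631/95 ≈ 6.642 μg/mL.
Before the 6th dose, 5 doses have been given. Superposition: Cmin = C₀·(f + f² + … + f^5).
≈ 6.642 × (0.6783 + 0.4601 + 0.3121 + 0.2117 + 0.1436) ≈ 6.642 × 1.8058 ≈ 11.994 μg/mL.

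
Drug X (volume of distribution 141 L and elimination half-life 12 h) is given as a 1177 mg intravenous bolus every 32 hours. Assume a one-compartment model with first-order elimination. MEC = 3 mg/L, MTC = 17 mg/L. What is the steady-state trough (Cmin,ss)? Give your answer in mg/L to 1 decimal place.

1.6 mg/L

Over one 32-h interval, 32/12 ≈ 2.6667 half-lives elapse, leaving f ≈ 0.1575 of each dose.
Single-dose peak C₀ = D/Vd = 1177/141 ≈ 8.348 mg/L.
Steady-state trough Cmin,ss = C₀·f/(1−f) ≈ 8.348 × 0.1575/0.8425 ≈ 1.561 mg/L.
Trough 1.6 mg/L vs MEC 3 mg/L: subtherapeutic.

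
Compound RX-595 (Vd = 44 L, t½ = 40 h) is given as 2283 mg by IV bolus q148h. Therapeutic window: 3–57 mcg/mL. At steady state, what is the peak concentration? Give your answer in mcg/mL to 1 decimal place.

Over one 148-h interval, 148/40 ≈ 3.7 half-lives elapse, leaving f ≈ 0.0769 of each dose.
Accumulation ratio R = 1/(1 − f) ≈ 1/0.9231 ≈ 1.0833.
Each bolus raises the concentration by D/Vd = 2283/44 ≈ 51.886 mcg/mL.
Steady-state peak Cmax,ss = C₀·R ≈ 51.886 × 1.0833 ≈ 56.208 mcg/mL.
Peak 56.2 mcg/mL vs MTC 57 mcg/mL: below toxic threshold.

56.2 mcg/mL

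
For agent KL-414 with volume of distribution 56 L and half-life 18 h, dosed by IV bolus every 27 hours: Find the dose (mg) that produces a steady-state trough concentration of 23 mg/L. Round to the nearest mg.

τ/t½ = 27/18 ≈ 1.5, so f = (1/2)^(27/18) ≈ 0.353553.
Cmin,ss = (D/Vd)·f/(1−f), so D = Cmin,ss·Vd·(1−f)/f.
D = 23 × 56 × (1−f)/f ≈ 23 × 56 × 1.82843 ≈ 2355.02 mg.

2355 mg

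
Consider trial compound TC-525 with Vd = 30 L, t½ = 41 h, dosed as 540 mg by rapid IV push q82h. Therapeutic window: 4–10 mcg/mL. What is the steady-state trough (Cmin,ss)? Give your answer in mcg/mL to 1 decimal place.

6.0 mcg/mL

τ = 82 h = 2 half-lives, so f = (1/2)^2 = 0.25.
Accumulation ratio R = 1/(1 − f) = 1/0.75 = 4/3.
Single-dose peak C₀ = D/Vd = 540/30 = 18 mcg/mL.
Steady-state peak Cmax,ss = C₀·R = 18 × 4/3 ≈ 24.000 mcg/mL.
Steady-state trough Cmin,ss = Cmax,ss·f ≈ 24.000 × 0.25 ≈ 6.000 mcg/mL.
Trough 6.0 mcg/mL vs MEC 4 mcg/mL: adequate.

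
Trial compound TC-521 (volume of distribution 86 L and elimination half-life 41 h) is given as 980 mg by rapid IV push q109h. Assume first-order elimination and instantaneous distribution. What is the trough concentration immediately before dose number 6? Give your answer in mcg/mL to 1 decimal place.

2.1 mcg/mL

f = (1/2)^(τ/t½) = (1/2)^(109/41) ≈ 0.1584.
C₀ = D/Vd = 980/86 ≈ 11.395 mcg/mL.
Before the 6th dose, 5 doses have been given. Superposition: Cmin = C₀·(f + f² + … + f^5).
≈ 11.395 × (0.1584 + 0.0251 + 0.0040 + 0.0006 + 0.0001) ≈ 11.395 × 0.1882 ≈ 2.145 mcg/mL.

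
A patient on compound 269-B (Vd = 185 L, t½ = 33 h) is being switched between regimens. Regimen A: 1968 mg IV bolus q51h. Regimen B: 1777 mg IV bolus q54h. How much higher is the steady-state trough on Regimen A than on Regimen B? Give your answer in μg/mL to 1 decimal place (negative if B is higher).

Regimen A: f = (1/2)^(51/33) ≈ 0.3426; Cmin,ss = (1968/185)·f/(1−f) ≈ 5.544 μg/mL.
Regimen B: f = (1/2)^(54/33) ≈ 0.3217; Cmin,ss = (1777/185)·f/(1−f) ≈ 4.556 μg/mL.
Difference ≈ 5.544 − 4.556 ≈ 0.988 μg/mL.

1.0 μg/mL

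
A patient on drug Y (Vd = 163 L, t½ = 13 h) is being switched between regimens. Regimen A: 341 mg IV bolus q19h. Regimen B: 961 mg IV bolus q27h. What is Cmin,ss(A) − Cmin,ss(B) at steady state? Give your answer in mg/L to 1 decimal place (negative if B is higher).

-0.6 mg/L

Regimen A: f = (1/2)^(19/13) ≈ 0.3631; Cmin,ss = (341/163)·f/(1−f) ≈ 1.193 mg/L.
Regimen B: f = (1/2)^(27/13) ≈ 0.2370; Cmin,ss = (961/163)·f/(1−f) ≈ 1.831 mg/L.
Difference ≈ 1.193 − 1.831 ≈ -0.638 mg/L.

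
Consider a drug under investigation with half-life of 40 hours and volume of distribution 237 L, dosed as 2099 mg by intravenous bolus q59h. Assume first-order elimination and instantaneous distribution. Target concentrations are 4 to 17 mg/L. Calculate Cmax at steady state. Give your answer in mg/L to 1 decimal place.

k = ln2/t½ = ln2/40 ≈ 0.017329 h⁻¹; fraction remaining f = e^(−kτ) = e^(−0.017329×59) ≈ 0.3597.
At steady state, accumulation factor R = 1/(1 − e^(−kτ)) ≈ 1.5618.
Each bolus raises the concentration by D/Vd = 2099/237 ≈ 8.857 mg/L.
Steady-state peak Cmax,ss = C₀·R ≈ 8.857 × 1.5618 ≈ 13.833 mg/L.
Peak 13.8 mg/L vs MTC 17 mg/L: below toxic threshold.

13.8 mg/L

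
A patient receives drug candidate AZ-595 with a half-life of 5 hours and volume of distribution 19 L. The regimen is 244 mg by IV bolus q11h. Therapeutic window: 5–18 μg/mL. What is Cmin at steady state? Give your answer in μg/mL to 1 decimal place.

3.6 μg/mL

Over one 11-h interval, 11/5 ≈ 2.2 half-lives elapse, leaving f ≈ 0.2176 of each dose.
At steady state, accumulation factor R = 1/(1 − e^(−kτ)) ≈ 1.2781.
Single-dose peak C₀ = D/Vd = 244/19 ≈ 12.842 μg/mL.
Steady-state peak Cmax,ss = C₀·R ≈ 12.842 × 1.2781 ≈ 16.413 μg/mL.
Steady-state trough Cmin,ss = Cmax,ss·f ≈ 16.413 × 0.2176 ≈ 3.571 μg/mL.
Trough 3.6 μg/mL vs MEC 5 μg/mL: subtherapeutic.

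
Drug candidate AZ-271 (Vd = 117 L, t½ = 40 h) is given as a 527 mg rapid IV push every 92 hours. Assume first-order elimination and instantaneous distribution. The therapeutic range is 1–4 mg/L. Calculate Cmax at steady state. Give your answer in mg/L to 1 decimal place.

5.7 mg/L

k = ln2/t½ = ln2/40 ≈ 0.017329 h⁻¹; fraction remaining f = e^(−kτ) = e^(−0.017329×92) ≈ 0.2031.
At steady state, accumulation factor R = 1/(1 − e^(−kτ)) ≈ 1.2549.
Single-dose peak C₀ = D/Vd = 527/117 ≈ 4.504 mg/L.
Cmax,ss = C₀/(1 − f) ≈ 4.504/0.7969 ≈ 5.652 mg/L.
Peak 5.7 mg/L vs MTC 4 mg/L: exceeds toxic threshold.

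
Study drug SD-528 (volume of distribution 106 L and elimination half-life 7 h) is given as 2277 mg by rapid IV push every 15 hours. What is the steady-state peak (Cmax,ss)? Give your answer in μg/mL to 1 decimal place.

τ/t½ = 15/7 ≈ 2.1429, so fraction remaining f = (1/2)^(15/7) ≈ 0.2264.
Accumulation ratio R = 1/(1 − f) ≈ 1/0.7736 ≈ 1.2927.
Each bolus raises the concentration by D/Vd = 2277/106 ≈ 21.481 μg/mL.
Steady-state peak Cmax,ss = C₀·R ≈ 21.481 × 1.2927 ≈ 27.768 μg/mL.

27.8 μg/mL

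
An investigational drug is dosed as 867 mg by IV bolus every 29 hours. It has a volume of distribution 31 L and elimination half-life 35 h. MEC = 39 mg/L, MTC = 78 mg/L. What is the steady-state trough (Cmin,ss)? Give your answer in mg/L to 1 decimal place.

k = ln2/t½ = ln2/35 ≈ 0.019804 h⁻¹; fraction remaining f = e^(−kτ) = e^(−0.019804×29) ≈ 0.5631.
At steady state, accumulation factor R = 1/(1 − e^(−kτ)) ≈ 2.2889.
Each bolus raises the concentration by D/Vd = 867/31 ≈ 27.968 mg/L.
Steady-state peak Cmax,ss = C₀·R ≈ 27.968 × 2.2889 ≈ 64.016 mg/L.
One interval later, Cmin,ss = Cmax,ss·e^(−kτ) ≈ 64.016 × 0.5631 ≈ 36.047 mg/L.
Trough 36.0 mg/L vs MEC 39 mg/L: subtherapeutic.

36.0 mg/L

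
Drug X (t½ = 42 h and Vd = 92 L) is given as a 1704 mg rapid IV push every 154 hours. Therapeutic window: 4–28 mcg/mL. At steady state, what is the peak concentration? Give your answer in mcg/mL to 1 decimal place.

k = ln2/t½ = ln2/42 ≈ 0.016504 h⁻¹; fraction remaining f = e^(−kτ) = e^(−0.016504×154) ≈ 0.0787.
Accumulation ratio R = 1/(1 − f) ≈ 1/0.9213 ≈ 1.0854.
Single-dose peak C₀ = D/Vd = 1704/92 ≈ 18.522 mcg/mL.
Steady-state peak Cmax,ss = C₀·R ≈ 18.522 × 1.0854 ≈ 20.104 mcg/mL.
Peak 20.1 mcg/mL vs MTC 28 mcg/mL: below toxic threshold.

20.1 mcg/mL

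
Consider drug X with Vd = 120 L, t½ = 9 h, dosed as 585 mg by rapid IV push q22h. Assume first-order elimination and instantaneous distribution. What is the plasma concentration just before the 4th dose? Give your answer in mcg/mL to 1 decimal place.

1.1 mcg/mL

f = (1/2)^(τ/t½) = (1/2)^(22/9) ≈ 0.1837.
C₀ = D/Vd = 585/120 ≈ 4.875 mcg/mL.
Before the 4th dose, 3 doses have been given. Superposition: Cmin = C₀·(f + f² + … + f^3).
≈ 4.875 × (0.1837 + 0.0337 + 0.0062) ≈ 4.875 × 0.2236 ≈ 1.090 mcg/mL.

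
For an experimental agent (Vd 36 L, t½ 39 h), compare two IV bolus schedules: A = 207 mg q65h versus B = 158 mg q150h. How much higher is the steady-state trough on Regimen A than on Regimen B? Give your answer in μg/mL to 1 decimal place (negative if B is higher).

Regimen A: f = (1/2)^(65/39) ≈ 0.3150; Cmin,ss = (207/36)·f/(1−f) ≈ 2.644 μg/mL.
Regimen B: f = (1/2)^(150/39) ≈ 0.0695; Cmin,ss = (158/36)·f/(1−f) ≈ 0.328 μg/mL.
Difference ≈ 2.644 − 0.328 ≈ 2.316 μg/mL.

2.3 μg/mL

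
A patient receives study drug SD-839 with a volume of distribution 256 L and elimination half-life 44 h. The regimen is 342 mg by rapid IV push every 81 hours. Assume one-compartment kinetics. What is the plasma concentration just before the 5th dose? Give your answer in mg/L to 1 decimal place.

0.5 mg/L

f = (1/2)^(τ/t½) = (1/2)^(81/44) ≈ 0.2791.
C₀ = D/Vd = 342/256 ≈ 1.336 mg/L.
Before the 5th dose, 4 doses have been given. Superposition: Cmin = C₀·(f + f² + … + f^4).
≈ 1.336 × (0.2791 + 0.0779 + 0.0217 + 0.0061) ≈ 1.336 × 0.3848 ≈ 0.514 mg/L.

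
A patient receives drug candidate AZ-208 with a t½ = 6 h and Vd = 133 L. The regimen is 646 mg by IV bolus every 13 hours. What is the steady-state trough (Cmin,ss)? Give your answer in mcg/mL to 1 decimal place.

Over one 13-h interval, 13/6 ≈ 2.1667 half-lives elapse, leaving f ≈ 0.2227 of each dose.
Accumulation ratio R = 1/(1 − f) ≈ 1/0.7773 ≈ 1.2865.
Single-dose peak C₀ = D/Vd = 646/133 ≈ 4.857 mcg/mL.
Steady-state peak Cmax,ss = C₀·R ≈ 4.857 × 1.2865 ≈ 6.249 mcg/mL.
One interval later, Cmin,ss = Cmax,ss·e^(−kτ) ≈ 6.249 × 0.2227 ≈ 1.392 mcg/mL.

1.4 mcg/mL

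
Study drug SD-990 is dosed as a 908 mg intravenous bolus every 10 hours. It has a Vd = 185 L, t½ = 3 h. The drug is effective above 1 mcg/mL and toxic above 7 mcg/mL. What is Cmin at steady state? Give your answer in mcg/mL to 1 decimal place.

0.5 mcg/mL

Over one 10-h interval, 10/3 ≈ 3.3333 half-lives elapse, leaving f ≈ 0.0992 of each dose.
At steady state, accumulation factor R = 1/(1 − e^(−kτ)) ≈ 1.1101.
Each bolus raises the concentration by D/Vd = 908/185 ≈ 4.908 mcg/mL.
Steady-state peak Cmax,ss = C₀·R ≈ 4.908 × 1.1101 ≈ 5.448 mcg/mL.
Steady-state trough Cmin,ss = Cmax,ss·f ≈ 5.448 × 0.0992 ≈ 0.540 mcg/mL.
Trough 0.5 mcg/mL vs MEC 1 mcg/mL: subtherapeutic.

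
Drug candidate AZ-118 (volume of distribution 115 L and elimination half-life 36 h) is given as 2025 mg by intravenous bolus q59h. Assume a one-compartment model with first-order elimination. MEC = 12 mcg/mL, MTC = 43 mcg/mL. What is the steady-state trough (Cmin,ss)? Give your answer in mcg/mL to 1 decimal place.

τ/t½ = 59/36 ≈ 1.6389, so fraction remaining f = (1/2)^(59/36) ≈ 0.3211.
At steady state, accumulation factor R = 1/(1 − e^(−kτ)) ≈ 1.4730.
Each bolus raises the concentration by D/Vd = 2025/115 ≈ 17.609 mcg/mL.
Steady-state peak Cmax,ss = C₀·R ≈ 17.609 × 1.4730 ≈ 25.938 mcg/mL.
One interval later, Cmin,ss = Cmax,ss·e^(−kτ) ≈ 25.938 × 0.3211 ≈ 8.329 mcg/mL.
Trough 8.3 mcg/mL vs MEC 12 mcg/mL: subtherapeutic.

8.3 mcg/mL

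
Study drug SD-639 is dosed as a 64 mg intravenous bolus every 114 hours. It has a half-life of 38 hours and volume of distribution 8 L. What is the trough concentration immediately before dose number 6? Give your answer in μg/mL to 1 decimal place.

f = (1/2)^(τ/t½) = (1/2)^(114/38) ≈ 0.1250.
C₀ = D/Vd = 64/8 ≈ 8.000 μg/mL.
Before the 6th dose, 5 doses have been given. Superposition: Cmin = C₀·(f + f² + … + f^5).
≈ 8.000 × (0.1250 + 0.0156 + 0.0020 + 0.0002 + 0.0000) ≈ 8.000 × 0.1428 ≈ 1.142 μg/mL.

1.1 μg/mL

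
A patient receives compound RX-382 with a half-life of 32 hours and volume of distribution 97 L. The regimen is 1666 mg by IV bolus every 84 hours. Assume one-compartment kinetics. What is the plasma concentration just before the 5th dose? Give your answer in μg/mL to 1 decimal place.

3.3 μg/mL

f = (1/2)^(τ/t½) = (1/2)^(84/32) ≈ 0.1621.
C₀ = D/Vd = 1666/97 ≈ 17.175 μg/mL.
Before the 5th dose, 4 doses have been given. Superposition: Cmin = C₀·(f + f² + … + f^4).
≈ 17.175 × (0.1621 + 0.0263 + 0.0043 + 0.0007) ≈ 17.175 × 0.1934 ≈ 3.322 μg/mL.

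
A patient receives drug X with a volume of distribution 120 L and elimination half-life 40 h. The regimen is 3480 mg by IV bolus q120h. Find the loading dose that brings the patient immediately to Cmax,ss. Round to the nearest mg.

3977 mg

f = (1/2)^(120/40) ≈ 0.125000; accumulation ratio R = 1/(1−f) ≈ 1.14286.
Loading dose to hit Cmax,ss on first dose: D_load = D_maint·R ≈ 3480 × 1.14286 ≈ 3977.15 mg.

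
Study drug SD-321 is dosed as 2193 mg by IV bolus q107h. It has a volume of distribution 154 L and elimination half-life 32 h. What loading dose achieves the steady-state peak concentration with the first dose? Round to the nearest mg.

2433 mg

f = (1/2)^(107/32) ≈ 0.098499; accumulation ratio R = 1/(1−f) ≈ 1.10926.
Loading dose to hit Cmax,ss on first dose: D_load = D_maint·R ≈ 2193 × 1.10926 ≈ 2432.61 mg.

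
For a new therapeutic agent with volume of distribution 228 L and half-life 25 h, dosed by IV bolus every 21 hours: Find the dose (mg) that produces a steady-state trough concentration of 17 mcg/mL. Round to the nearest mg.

τ/t½ = 21/25 ≈ 0.84, so f = (1/2)^(21/25) ≈ 0.558644.
Cmin,ss = (D/Vd)·f/(1−f), so D = Cmin,ss·Vd·(1−f)/f.
D = 17 × 228 × (1−f)/f ≈ 17 × 228 × 0.79005 ≈ 3062.23 mg.

3062 mg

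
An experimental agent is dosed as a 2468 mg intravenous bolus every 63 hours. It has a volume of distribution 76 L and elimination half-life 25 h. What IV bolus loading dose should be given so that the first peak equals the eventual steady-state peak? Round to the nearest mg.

f = (1/2)^(63/25) ≈ 0.174343; accumulation ratio R = 1/(1−f) ≈ 1.21116.
Loading dose to hit Cmax,ss on first dose: D_load = D_maint·R ≈ 2468 × 1.21116 ≈ 2989.14 mg.

2989 mg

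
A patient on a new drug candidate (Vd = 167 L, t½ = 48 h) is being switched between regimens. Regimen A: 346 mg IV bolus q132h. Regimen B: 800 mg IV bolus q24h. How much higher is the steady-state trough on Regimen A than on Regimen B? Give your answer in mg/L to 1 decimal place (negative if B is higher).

-11.2 mg/L

Regimen A: f = (1/2)^(132/48) ≈ 0.1487; Cmin,ss = (346/167)·f/(1−f) ≈ 0.362 mg/L.
Regimen B: f = (1/2)^(24/48) ≈ 0.7071; Cmin,ss = (800/167)·f/(1−f) ≈ 11.565 mg/L.
Difference ≈ 0.362 − 11.565 ≈ -11.203 mg/L.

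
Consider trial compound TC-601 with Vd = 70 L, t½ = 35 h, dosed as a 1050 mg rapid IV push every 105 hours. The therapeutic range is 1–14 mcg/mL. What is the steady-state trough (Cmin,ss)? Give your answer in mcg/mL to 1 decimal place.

2.1 mcg/mL

The dosing interval is 3 half-lives, so f = 2^(−3) = 0.125.
At steady state, R = 1/(1 − 0.125) = 8/7.
Single-dose peak C₀ = D/Vd = 1050/70 = 15 mcg/mL.
Steady-state peak Cmax,ss = C₀·R = 15 × 8/7 ≈ 17.143 mcg/mL.
Steady-state trough Cmin,ss = Cmax,ss·f ≈ 17.143 × 0.125 ≈ 2.143 mcg/mL.
Trough 2.1 mcg/mL vs MEC 1 mcg/mL: adequate.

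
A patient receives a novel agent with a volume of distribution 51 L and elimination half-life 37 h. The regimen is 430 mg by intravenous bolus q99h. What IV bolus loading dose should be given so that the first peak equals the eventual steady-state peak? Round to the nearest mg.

f = (1/2)^(99/37) ≈ 0.156510; accumulation ratio R = 1/(1−f) ≈ 1.18555.
Loading dose to hit Cmax,ss on first dose: D_load = D_maint·R ≈ 430 × 1.18555 ≈ 509.79 mg.

510 mg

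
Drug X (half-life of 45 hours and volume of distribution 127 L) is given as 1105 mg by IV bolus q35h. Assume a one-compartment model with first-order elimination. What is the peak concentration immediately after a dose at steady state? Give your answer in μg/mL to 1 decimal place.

20.9 μg/mL

k = ln2/t½ = ln2/45 ≈ 0.015403 h⁻¹; fraction remaining f = e^(−kτ) = e^(−0.015403×35) ≈ 0.5833.
At steady state, accumulation factor R = 1/(1 − e^(−kτ)) ≈ 2.3998.
Single-dose peak C₀ = D/Vd = 1105/127 ≈ 8.701 μg/mL.
Cmax,ss = C₀/(1 − f) ≈ 8.701/0.4167 ≈ 20.881 μg/mL.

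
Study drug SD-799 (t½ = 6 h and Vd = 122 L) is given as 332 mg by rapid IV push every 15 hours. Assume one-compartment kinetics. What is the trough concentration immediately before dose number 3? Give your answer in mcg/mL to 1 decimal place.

f = (1/2)^(τ/t½) = (1/2)^(15/6) ≈ 0.1768.
C₀ = D/Vd = 332/122 ≈ 2.721 mcg/mL.
Before the 3rd dose, 2 doses have been given. Superposition: Cmin = C₀·(f + f²).
≈ 2.721 × (0.1768 + 0.0313) ≈ 2.721 × 0.2081 ≈ 0.566 mcg/mL.

0.6 mcg/mL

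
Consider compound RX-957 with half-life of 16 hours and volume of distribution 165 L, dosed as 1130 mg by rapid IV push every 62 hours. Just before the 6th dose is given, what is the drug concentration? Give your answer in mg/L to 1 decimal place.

0.5 mg/L

f = (1/2)^(τ/t½) = (1/2)^(62/16) ≈ 0.0682.
C₀ = D/Vd = 1130/165 ≈ 6.848 mg/L.
Before the 6th dose, 5 doses have been given. Superposition: Cmin = C₀·(f + f² + … + f^5).
≈ 6.848 × (0.0682 + 0.0047 + 0.0003 + 0.0000 + 0.0000) ≈ 6.848 × 0.0732 ≈ 0.501 mg/L.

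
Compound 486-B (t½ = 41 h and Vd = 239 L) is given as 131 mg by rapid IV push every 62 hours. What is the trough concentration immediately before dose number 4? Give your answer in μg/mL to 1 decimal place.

0.3 μg/mL

f = (1/2)^(τ/t½) = (1/2)^(62/41) ≈ 0.3506.
C₀ = D/Vd = 131/239 ≈ 0.548 μg/mL.
Before the 4th dose, 3 doses have been given. Superposition: Cmin = C₀·(f + f² + … + f^3).
≈ 0.548 × (0.3506 + 0.1229 + 0.0431) ≈ 0.548 × 0.5166 ≈ 0.283 μg/mL.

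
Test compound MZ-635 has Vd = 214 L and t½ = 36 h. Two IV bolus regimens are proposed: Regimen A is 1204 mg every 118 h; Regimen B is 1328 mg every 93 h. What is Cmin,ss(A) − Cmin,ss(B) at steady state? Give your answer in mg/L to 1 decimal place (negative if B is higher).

-0.6 mg/L

Regimen A: f = (1/2)^(118/36) ≈ 0.1031; Cmin,ss = (1204/214)·f/(1−f) ≈ 0.647 mg/L.
Regimen B: f = (1/2)^(93/36) ≈ 0.1669; Cmin,ss = (1328/214)·f/(1−f) ≈ 1.243 mg/L.
Difference ≈ 0.647 − 1.243 ≈ -0.596 mg/L.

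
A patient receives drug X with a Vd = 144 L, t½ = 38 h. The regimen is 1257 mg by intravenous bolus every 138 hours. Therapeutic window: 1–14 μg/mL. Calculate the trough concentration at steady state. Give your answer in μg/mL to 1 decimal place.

Over one 138-h interval, 138/38 ≈ 3.6316 half-lives elapse, leaving f ≈ 0.0807 of each dose.
Accumulation ratio R = 1/(1 − f) ≈ 1/0.9193 ≈ 1.0878.
Single-dose peak C₀ = D/Vd = 1257/144 ≈ 8.729 μg/mL.
Cmax,ss = C₀/(1 − f) ≈ 8.729/0.9193 ≈ 9.495 μg/mL.
One interval later, Cmin,ss = Cmax,ss·e^(−kτ) ≈ 9.495 × 0.0807 ≈ 0.766 μg/mL.
Trough 0.8 μg/mL vs MEC 1 μg/mL: subtherapeutic.

0.8 μg/mL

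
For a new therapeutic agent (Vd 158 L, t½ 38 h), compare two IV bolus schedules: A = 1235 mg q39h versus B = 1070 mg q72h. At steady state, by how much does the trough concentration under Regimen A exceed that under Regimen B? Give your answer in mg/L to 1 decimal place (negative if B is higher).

Regimen A: f = (1/2)^(39/38) ≈ 0.4910; Cmin,ss = (1235/158)·f/(1−f) ≈ 7.540 mg/L.
Regimen B: f = (1/2)^(72/38) ≈ 0.2689; Cmin,ss = (1070/158)·f/(1−f) ≈ 2.491 mg/L.
Difference ≈ 7.540 − 2.491 ≈ 5.049 mg/L.

5.0 mg/L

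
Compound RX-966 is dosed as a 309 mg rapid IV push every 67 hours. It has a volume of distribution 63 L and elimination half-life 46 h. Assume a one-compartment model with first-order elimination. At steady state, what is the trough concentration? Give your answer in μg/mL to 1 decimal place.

Over one 67-h interval, 67/46 ≈ 1.4565 half-lives elapse, leaving f ≈ 0.3644 of each dose.
Accumulation ratio R = 1/(1 − f) ≈ 1/0.6356 ≈ 1.5733.
Single-dose peak C₀ = D/Vd = 309/63 ≈ 4.905 μg/mL.
Cmax,ss = C₀/(1 − f) ≈ 4.905/0.6356 ≈ 7.717 μg/mL.
One interval later, Cmin,ss = Cmax,ss·e^(−kτ) ≈ 7.717 × 0.3644 ≈ 2.812 μg/mL.

2.8 μg/mL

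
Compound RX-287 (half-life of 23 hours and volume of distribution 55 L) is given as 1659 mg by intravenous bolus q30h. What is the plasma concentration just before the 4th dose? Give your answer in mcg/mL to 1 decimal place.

f = (1/2)^(τ/t½) = (1/2)^(30/23) ≈ 0.4049.
C₀ = D/Vd = 1659/55 ≈ 30.164 mcg/mL.
Before the 4th dose, 3 doses have been given. Superposition: Cmin = C₀·(f + f² + … + f^3).
≈ 30.164 × (0.4049 + 0.1639 + 0.0664) ≈ 30.164 × 0.6352 ≈ 19.160 mcg/mL.

19.2 mcg/mL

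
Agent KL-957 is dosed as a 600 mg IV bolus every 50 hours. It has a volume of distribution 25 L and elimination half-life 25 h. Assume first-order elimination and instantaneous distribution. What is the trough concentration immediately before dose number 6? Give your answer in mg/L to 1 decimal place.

8.0 mg/L

f = (1/2)^(τ/t½) = (1/2)^(50/25) ≈ 0.2500.
C₀ = D/Vd = 600/25 ≈ 24.000 mg/L.
Before the 6th dose, 5 doses have been given. Superposition: Cmin = C₀·(f + f² + … + f^5).
≈ 24.000 × (0.2500 + 0.0625 + 0.0156 + 0.0039 + 0.0010) ≈ 24.000 × 0.3330 ≈ 7.992 mg/L.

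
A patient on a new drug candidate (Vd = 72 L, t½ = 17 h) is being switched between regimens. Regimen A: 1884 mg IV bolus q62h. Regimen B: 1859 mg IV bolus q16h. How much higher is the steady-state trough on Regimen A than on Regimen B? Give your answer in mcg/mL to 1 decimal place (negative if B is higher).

Regimen A: f = (1/2)^(62/17) ≈ 0.0798; Cmin,ss = (1884/72)·f/(1−f) ≈ 2.269 mcg/mL.
Regimen B: f = (1/2)^(16/17) ≈ 0.5208; Cmin,ss = (1859/72)·f/(1−f) ≈ 28.061 mcg/mL.
Difference ≈ 2.269 − 28.061 ≈ -25.792 mcg/mL.

-25.8 mcg/mL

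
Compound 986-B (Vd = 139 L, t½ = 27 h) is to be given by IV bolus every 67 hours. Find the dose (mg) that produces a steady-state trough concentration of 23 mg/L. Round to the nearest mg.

τ/t½ = 67/27 ≈ 2.4815, so f = (1/2)^(67/27) ≈ 0.179060.
Cmin,ss = (D/Vd)·f/(1−f), so D = Cmin,ss·Vd·(1−f)/f.
D = 23 × 139 × (1−f)/f ≈ 23 × 139 × 4.58472 ≈ 14657.35 mg.

14657 mg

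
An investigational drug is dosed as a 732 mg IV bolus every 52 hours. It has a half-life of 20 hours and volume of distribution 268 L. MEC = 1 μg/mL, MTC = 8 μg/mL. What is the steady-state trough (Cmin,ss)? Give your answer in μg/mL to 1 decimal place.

0.5 μg/mL

k = ln2/t½ = ln2/20 ≈ 0.034657 h⁻¹; fraction remaining f = e^(−kτ) = e^(−0.034657×52) ≈ 0.1649.
Accumulation ratio R = 1/(1 − f) ≈ 1/0.8351 ≈ 1.1975.
Each bolus raises the concentration by D/Vd = 732/268 ≈ 2.731 μg/mL.
Steady-state peak Cmax,ss = C₀·R ≈ 2.731 × 1.1975 ≈ 3.270 μg/mL.
One interval later, Cmin,ss = Cmax,ss·e^(−kτ) ≈ 3.270 × 0.1649 ≈ 0.539 μg/mL.
Trough 0.5 μg/mL vs MEC 1 μg/mL: subtherapeutic.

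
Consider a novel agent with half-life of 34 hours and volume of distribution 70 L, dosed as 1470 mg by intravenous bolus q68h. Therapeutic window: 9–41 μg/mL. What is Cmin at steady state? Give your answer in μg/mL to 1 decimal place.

The dosing interval is 2 half-lives, so f = 2^(−2) = 0.25.
Accumulation ratio R = 1/(1 − f) = 1/0.75 = 4/3.
Single-dose peak C₀ = D/Vd = 1470/70 = 21 μg/mL.
Steady-state peak Cmax,ss = C₀·R = 21 × 4/3 ≈ 28.000 μg/mL.
Steady-state trough Cmin,ss = Cmax,ss·f ≈ 28.000 × 0.25 ≈ 7.000 μg/mL.
Trough 7.0 μg/mL vs MEC 9 μg/mL: subtherapeutic.

7.0 μg/mL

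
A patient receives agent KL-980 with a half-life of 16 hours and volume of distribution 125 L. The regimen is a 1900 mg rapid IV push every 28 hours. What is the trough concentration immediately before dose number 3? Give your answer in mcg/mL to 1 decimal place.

f = (1/2)^(τ/t½) = (1/2)^(28/16) ≈ 0.2973.
C₀ = D/Vd = 1900/125 ≈ 15.200 mcg/mL.
Before the 3rd dose, 2 doses have been given. Superposition: Cmin = C₀·(f + f²).
≈ 15.200 × (0.2973 + 0.0884) ≈ 15.200 × 0.3857 ≈ 5.863 mcg/mL.

5.9 mcg/mL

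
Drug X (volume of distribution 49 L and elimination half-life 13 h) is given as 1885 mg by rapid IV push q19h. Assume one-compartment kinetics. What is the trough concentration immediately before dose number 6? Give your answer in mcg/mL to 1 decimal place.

f = (1/2)^(τ/t½) = (1/2)^(19/13) ≈ 0.3631.
C₀ = D/Vd = 1885/49 ≈ 38.469 mcg/mL.
Before the 6th dose, 5 doses have been given. Superposition: Cmin = C₀·(f + f² + … + f^5).
≈ 38.469 × (0.3631 + 0.1318 + 0.0479 + 0.0174 + 0.0063) ≈ 38.469 × 0.5665 ≈ 21.793 mcg/mL.

21.8 mcg/mL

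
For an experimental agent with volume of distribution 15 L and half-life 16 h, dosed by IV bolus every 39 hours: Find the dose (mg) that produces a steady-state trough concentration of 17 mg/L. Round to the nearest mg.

τ/t½ = 39/16 ≈ 2.4375, so f = (1/2)^(39/16) ≈ 0.184603.
Cmin,ss = (D/Vd)·f/(1−f), so D = Cmin,ss·Vd·(1−f)/f.
D = 17 × 15 × (1−f)/f ≈ 17 × 15 × 4.41703 ≈ 1126.34 mg.

1126 mg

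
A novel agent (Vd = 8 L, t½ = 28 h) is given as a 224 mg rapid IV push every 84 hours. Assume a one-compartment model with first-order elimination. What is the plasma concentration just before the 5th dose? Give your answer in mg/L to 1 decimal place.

4.0 mg/L

f = (1/2)^(τ/t½) = (1/2)^(84/28) ≈ 0.1250.
C₀ = D/Vd = 224/8 ≈ 28.000 mg/L.
Before the 5th dose, 4 doses have been given. Superposition: Cmin = C₀·(f + f² + … + f^4).
≈ 28.000 × (0.1250 + 0.0156 + 0.0020 + 0.0002) ≈ 28.000 × 0.1428 ≈ 3.998 mg/L.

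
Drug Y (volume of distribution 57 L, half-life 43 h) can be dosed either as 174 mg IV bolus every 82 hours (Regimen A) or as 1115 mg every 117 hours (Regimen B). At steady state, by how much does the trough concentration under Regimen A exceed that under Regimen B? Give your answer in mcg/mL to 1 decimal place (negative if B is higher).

Regimen A: f = (1/2)^(82/43) ≈ 0.2667; Cmin,ss = (174/57)·f/(1−f) ≈ 1.110 mcg/mL.
Regimen B: f = (1/2)^(117/43) ≈ 0.1517; Cmin,ss = (1115/57)·f/(1−f) ≈ 3.498 mcg/mL.
Difference ≈ 1.110 − 3.498 ≈ -2.388 mcg/mL.

-2.4 mcg/mL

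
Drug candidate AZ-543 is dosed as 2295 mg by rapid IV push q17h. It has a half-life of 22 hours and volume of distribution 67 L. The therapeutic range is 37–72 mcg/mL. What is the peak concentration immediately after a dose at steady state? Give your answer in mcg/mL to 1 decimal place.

Over one 17-h interval, 17/22 ≈ 0.77273 half-lives elapse, leaving f ≈ 0.5853 of each dose.
At steady state, accumulation factor R = 1/(1 − e^(−kτ)) ≈ 2.4114.
Each bolus raises the concentration by D/Vd = 2295/67 ≈ 34.254 mcg/mL.
Steady-state peak Cmax,ss = C₀·R ≈ 34.254 × 2.4114 ≈ 82.600 mcg/mL.
Peak 82.6 mcg/mL vs MTC 72 mcg/mL: exceeds toxic threshold.

82.6 mcg/mL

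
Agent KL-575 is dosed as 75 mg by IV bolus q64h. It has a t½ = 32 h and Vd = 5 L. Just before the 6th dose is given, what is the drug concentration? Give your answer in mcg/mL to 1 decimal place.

5.0 mcg/mL

f = (1/2)^(τ/t½) = (1/2)^(64/32) ≈ 0.2500.
C₀ = D/Vd = 75/5 ≈ 15.000 mcg/mL.
Before the 6th dose, 5 doses have been given. Superposition: Cmin = C₀·(f + f² + … + f^5).
≈ 15.000 × (0.2500 + 0.0625 + 0.0156 + 0.0039 + 0.0010) ≈ 15.000 × 0.3330 ≈ 4.995 mcg/mL.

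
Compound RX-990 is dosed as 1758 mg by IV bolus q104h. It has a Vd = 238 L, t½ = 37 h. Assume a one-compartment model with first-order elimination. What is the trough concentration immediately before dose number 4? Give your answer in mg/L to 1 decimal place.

1.2 mg/L

f = (1/2)^(τ/t½) = (1/2)^(104/37) ≈ 0.1425.
C₀ = D/Vd = 1758/238 ≈ 7.387 mg/L.
Before the 4th dose, 3 doses have been given. Superposition: Cmin = C₀·(f + f² + … + f^3).
≈ 7.387 × (0.1425 + 0.0203 + 0.0029) ≈ 7.387 × 0.1657 ≈ 1.224 mg/L.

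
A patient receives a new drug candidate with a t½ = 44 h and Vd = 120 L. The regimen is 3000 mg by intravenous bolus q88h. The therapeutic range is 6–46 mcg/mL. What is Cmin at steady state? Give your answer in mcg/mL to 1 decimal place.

8.3 mcg/mL

τ = 88 h = 2 half-lives, so f = (1/2)^2 = 0.25.
At steady state, R = 1/(1 − 0.25) = 4/3.
Single-dose peak C₀ = D/Vd = 3000/120 = 25 mcg/mL.
Steady-state peak Cmax,ss = C₀·R = 25 × 4/3 ≈ 33.333 mcg/mL.
Steady-state trough Cmin,ss = Cmax,ss·f ≈ 33.333 × 0.25 ≈ 8.333 mcg/mL.
Trough 8.3 mcg/mL vs MEC 6 mcg/mL: adequate.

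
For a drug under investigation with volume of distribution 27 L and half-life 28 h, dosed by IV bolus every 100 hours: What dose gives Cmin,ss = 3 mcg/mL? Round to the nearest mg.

882 mg

τ/t½ = 100/28 ≈ 3.5714, so f = (1/2)^(100/28) ≈ 0.084119.
Cmin,ss = (D/Vd)·f/(1−f), so D = Cmin,ss·Vd·(1−f)/f.
D = 3 × 27 × (1−f)/f ≈ 3 × 27 × 10.88792 ≈ 881.92 mg.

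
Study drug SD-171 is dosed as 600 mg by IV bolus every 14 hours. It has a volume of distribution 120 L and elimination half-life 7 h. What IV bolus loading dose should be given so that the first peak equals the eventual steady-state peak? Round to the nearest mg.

800 mg

f = (1/2)^(14/7) ≈ 0.250000; accumulation ratio R = 1/(1−f) ≈ 1.33333.
Loading dose to hit Cmax,ss on first dose: D_load = D_maint·R ≈ 600 × 1.33333 ≈ 800.00 mg.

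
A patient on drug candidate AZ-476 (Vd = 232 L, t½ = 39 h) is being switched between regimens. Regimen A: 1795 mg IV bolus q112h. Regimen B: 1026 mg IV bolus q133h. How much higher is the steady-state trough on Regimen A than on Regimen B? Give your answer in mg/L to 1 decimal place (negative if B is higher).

0.8 mg/L

Regimen A: f = (1/2)^(112/39) ≈ 0.1366; Cmin,ss = (1795/232)·f/(1−f) ≈ 1.224 mg/L.
Regimen B: f = (1/2)^(133/39) ≈ 0.0941; Cmin,ss = (1026/232)·f/(1−f) ≈ 0.459 mg/L.
Difference ≈ 1.224 − 0.459 ≈ 0.765 mg/L.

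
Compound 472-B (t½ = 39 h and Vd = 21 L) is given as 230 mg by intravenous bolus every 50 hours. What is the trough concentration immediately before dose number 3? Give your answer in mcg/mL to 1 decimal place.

6.4 mcg/mL

f = (1/2)^(τ/t½) = (1/2)^(50/39) ≈ 0.4112.
C₀ = D/Vd = 230/21 ≈ 10.952 mcg/mL.
Before the 3rd dose, 2 doses have been given. Superposition: Cmin = C₀·(f + f²).
≈ 10.952 × (0.4112 + 0.1691) ≈ 10.952 × 0.5803 ≈ 6.355 mcg/mL.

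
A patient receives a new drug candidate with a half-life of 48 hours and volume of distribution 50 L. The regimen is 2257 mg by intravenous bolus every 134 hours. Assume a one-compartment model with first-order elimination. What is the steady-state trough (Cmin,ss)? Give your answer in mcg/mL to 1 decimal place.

τ/t½ = 134/48 ≈ 2.7917, so fraction remaining f = (1/2)^(134/48) ≈ 0.1444.
Each bolus raises the concentration by D/Vd = 2257/50 ≈ 45.140 mcg/mL.
Steady-state trough Cmin,ss = C₀·f/(1−f) ≈ 45.140 × 0.1444/0.8556 ≈ 7.618 mcg/mL.

7.6 mcg/mL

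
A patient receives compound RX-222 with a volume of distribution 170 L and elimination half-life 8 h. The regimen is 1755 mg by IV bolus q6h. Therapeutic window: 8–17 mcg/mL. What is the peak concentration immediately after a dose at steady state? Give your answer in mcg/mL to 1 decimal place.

25.5 mcg/mL

k = ln2/t½ = ln2/8 ≈ 0.086643 h⁻¹; fraction remaining f = e^(−kτ) = e^(−0.086643×6) ≈ 0.5946.
Accumulation ratio R = 1/(1 − f) ≈ 1/0.4054 ≈ 2.4667.
Single-dose peak C₀ = D/Vd = 1755/170 ≈ 10.324 mcg/mL.
Steady-state peak Cmax,ss = C₀·R ≈ 10.324 × 2.4667 ≈ 25.466 mcg/mL.
Peak 25.5 mcg/mL vs MTC 17 mcg/mL: exceeds toxic threshold.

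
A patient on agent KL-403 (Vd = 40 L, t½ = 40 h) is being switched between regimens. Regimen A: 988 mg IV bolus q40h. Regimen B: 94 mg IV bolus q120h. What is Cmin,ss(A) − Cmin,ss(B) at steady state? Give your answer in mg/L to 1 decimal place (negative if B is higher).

24.4 mg/L

Regimen A: f = (1/2)^(40/40) ≈ 0.5000; Cmin,ss = (988/40)·f/(1−f) ≈ 24.700 mg/L.
Regimen B: f = (1/2)^(120/40) ≈ 0.1250; Cmin,ss = (94/40)·f/(1−f) ≈ 0.336 mg/L.
Difference ≈ 24.700 − 0.336 ≈ 24.364 mg/L.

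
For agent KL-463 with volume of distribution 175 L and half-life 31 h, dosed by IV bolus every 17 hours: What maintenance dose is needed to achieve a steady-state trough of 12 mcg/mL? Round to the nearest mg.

971 mg

τ/t½ = 17/31 ≈ 0.54839, so f = (1/2)^(17/31) ≈ 0.683784.
Cmin,ss = (D/Vd)·f/(1−f), so D = Cmin,ss·Vd·(1−f)/f.
D = 12 × 175 × (1−f)/f ≈ 12 × 175 × 0.46245 ≈ 971.15 mg.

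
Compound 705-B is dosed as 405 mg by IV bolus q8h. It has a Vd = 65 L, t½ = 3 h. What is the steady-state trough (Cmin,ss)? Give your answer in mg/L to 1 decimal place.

k = ln2/t½ = ln2/3 ≈ 0.231049 h⁻¹; fraction remaining f = e^(−kτ) = e^(−0.231049×8) ≈ 0.1575.
Accumulation ratio R = 1/(1 − f) ≈ 1/0.8425 ≈ 1.1869.
Single-dose peak C₀ = D/Vd = 405/65 ≈ 6.231 mg/L.
Steady-state peak Cmax,ss = C₀·R ≈ 6.231 × 1.1869 ≈ 7.396 mg/L.
Steady-state trough Cmin,ss = Cmax,ss·f ≈ 7.396 × 0.1575 ≈ 1.165 mg/L.

1.2 mg/L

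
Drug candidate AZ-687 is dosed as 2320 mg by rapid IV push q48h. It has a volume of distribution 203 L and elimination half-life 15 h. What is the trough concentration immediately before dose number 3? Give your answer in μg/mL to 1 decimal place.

1.4 μg/mL

f = (1/2)^(τ/t½) = (1/2)^(48/15) ≈ 0.1088.
C₀ = D/Vd = 2320/203 ≈ 11.429 μg/mL.
Before the 3rd dose, 2 doses have been given. Superposition: Cmin = C₀·(f + f²).
≈ 11.429 × (0.1088 + 0.0118) ≈ 11.429 × 0.1206 ≈ 1.378 μg/mL.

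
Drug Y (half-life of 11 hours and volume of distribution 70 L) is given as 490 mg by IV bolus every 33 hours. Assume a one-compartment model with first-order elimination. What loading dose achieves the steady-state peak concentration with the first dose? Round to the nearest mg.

560 mg

f = (1/2)^(33/11) ≈ 0.125000; accumulation ratio R = 1/(1−f) ≈ 1.14286.
Loading dose to hit Cmax,ss on first dose: D_load = D_maint·R ≈ 490 × 1.14286 ≈ 560.00 mg.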